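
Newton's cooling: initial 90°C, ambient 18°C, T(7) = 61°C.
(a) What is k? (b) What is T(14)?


Newton's law: T(t) = T_a + (T₀ - T_a)e^(-kt).
(a) Use T(7) = 61: (61 - 18)/(90 - 18) = e^(-k·7), so k = -ln(0.597)/7 ≈ 0.0736.
(b) Apply k to t = 14: T(14) = 18 + (72)e^(-1.031) ≈ 43.7°C.


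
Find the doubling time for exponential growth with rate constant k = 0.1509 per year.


Exponential growth: P(t) = P₀ e^(0.1509t). Set P(t)/P₀ = 2: e^(0.1509t) = 2.
Solve: t = ln(2)/0.1509 ≈ 4.59 years.


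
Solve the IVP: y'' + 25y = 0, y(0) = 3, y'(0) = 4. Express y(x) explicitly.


Characteristic roots of r² + 25 = 0 are ±5i, so y = C₁cos(5x) + C₂sin(5x).
Apply y(0) = 3: C₁ = 3. Differentiate and apply y'(0) = 4: 5·C₂ = 4, so C₂ = 4/5.
Particular solution: y = 3cos(5x) + (4/5)sin(5x).


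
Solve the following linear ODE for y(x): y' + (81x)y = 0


P(x) = 81x ⇒ μ = e^((81/2)x²).
Q(x) = 0 so μ y is constant: y = Ce^(-(81/2)x²).


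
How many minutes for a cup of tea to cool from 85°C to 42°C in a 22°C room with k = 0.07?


From T(t) = T_a + (T₀ - T_a)e^(-kt), set T(t) = 42:
(42 - 22) / (85 - 22) = e^(-0.07t), so t = -ln(0.317)/0.07 ≈ 16.4 minutes.


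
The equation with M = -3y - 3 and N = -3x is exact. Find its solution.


Check exactness: ∂M/∂y = -3 and ∂N/∂x = -3; equal, so the equation is exact.
Integrate M with respect to x (treating y as constant): ∫M dx = -3xy - 3x + h(y).
Differentiate w.r.t. y and set equal to N: all terms match, so h'(y) = 0 and h is a constant absorbed into C.
General solution: -3xy - 3x = C.


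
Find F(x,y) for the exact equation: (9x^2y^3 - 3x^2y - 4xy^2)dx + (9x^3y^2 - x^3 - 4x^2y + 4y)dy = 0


Check exactness: ∂M/∂y = 27x^2y^2 - 3x^2 - 8xy and ∂N/∂x = 27x^2y^2 - 3x^2 - 8xy; equal, so the equation is exact.
Integrate M with respect to x (treating y as constant): ∫M dx = 3x^3y^3 - x^3y - 2x^2y^2 + h(y).
Differentiate w.r.t. y and set equal to N: the x-dependent terms already match, leaving h'(y) = 4y. Integrate: h(y) = 2y^2.
So F(x,y) = 3x^3y^3 - x^3y - 2x^2y^2 + 2y^2.
General solution: 3x^3y^3 - x^3y - 2x^2y^2 + 2y^2 = C.


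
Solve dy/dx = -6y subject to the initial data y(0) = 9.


General solution of y' = -6y is y = Ce^(-6x).
Apply y(0) = 9: C = 9.
Particular solution: y = 9e^(-6x).


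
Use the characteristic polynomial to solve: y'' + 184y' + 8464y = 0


Characteristic equation: r² + 184r + 8464 = 0, i.e. (r + 92)² = 0.
Repeated root r = -92; include an x factor for the second linearly independent solution.
General solution: y = (C₁ + C₂x)e^(-92x).


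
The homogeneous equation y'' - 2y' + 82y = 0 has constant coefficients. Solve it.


Characteristic equation: r² - 2r + 82 = 0.
Discriminant is negative; roots r = 1 ± 9i (complex conjugate pair).
General solution uses e^(α x)(C₁ cos(β x) + C₂ sin(β x)): y = e^(x)(C₁cos(9x) + C₂sin(9x)).


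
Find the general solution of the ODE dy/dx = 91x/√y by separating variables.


Separate: √y dy = 91x dx.
Integrate: (2/3)y^(3/2) = (91/2)x² + C.


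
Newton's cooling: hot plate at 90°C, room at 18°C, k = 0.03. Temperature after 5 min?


Newton's law: dT/dt = -k(T - T_a) has solution T(t) = T_a + (T₀ - T_a)e^(-kt).
Plug in T_a = 18, T₀ = 90, k = 0.03, t = 5: T(5) = 18 + (72)e^(-0.15) ≈ 80.0°C.


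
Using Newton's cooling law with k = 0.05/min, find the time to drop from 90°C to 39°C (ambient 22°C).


From T(t) = T_a + (T₀ - T_a)e^(-kt), set T(t) = 39:
(39 - 22) / (90 - 22) = e^(-0.05t), so t = -ln(0.250)/0.05 ≈ 27.7 minutes.


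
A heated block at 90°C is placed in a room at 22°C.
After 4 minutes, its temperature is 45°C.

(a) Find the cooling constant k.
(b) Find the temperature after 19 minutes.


Newton's law: T(t) = T_a + (T₀ - T_a)e^(-kt).
(a) Use T(4) = 45: (45 - 22)/(90 - 22) = e^(-k·4), so k = -ln(0.338)/4 ≈ 0.2710.
(b) Apply k to t = 19: T(19) = 22 + (68)e^(-5.149) ≈ 22.4°C.


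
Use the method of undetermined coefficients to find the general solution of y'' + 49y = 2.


Homogeneous part: r² + 49 = 0 ⇒ r = ±7i, so y_h = C₁cos(7x) + C₂sin(7x).
Try constant y_p = A; plug in: 49A = 2 ⇒ A = 2/49.
General solution: y = C₁cos(7x) + C₂sin(7x) + 2/49.


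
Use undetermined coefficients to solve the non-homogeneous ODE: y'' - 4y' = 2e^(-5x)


Characteristic roots of r² - 4r = 0 are 4, 0.
y_h = C₁e^(4x) + C₂.
Forcing exponent -5 is not a characteristic root; try y_p = Ae^(-5x).
Substitute: A·(25 + (-4)·-5 + (0)) = A·45 = 2, so A = 2/45.
General solution: y = C₁e^(4x) + C₂ + (2/45)e^(-5x).


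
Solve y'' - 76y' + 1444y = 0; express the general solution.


Characteristic equation: r² - 76r + 1444 = 0, i.e. (r - 38)² = 0.
Repeated root r = 38; include an x factor for the second linearly independent solution.
General solution: y = (C₁ + C₂x)e^(38x).


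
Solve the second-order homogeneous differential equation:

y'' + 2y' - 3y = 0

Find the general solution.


Characteristic equation: r² + 2r - 3 = 0.
Factor: (r - 1)(r + 3) = 0 ⇒ r = 1, -3 (distinct real).
General solution: y = C₁e^(x) + C₂e^(-3x).


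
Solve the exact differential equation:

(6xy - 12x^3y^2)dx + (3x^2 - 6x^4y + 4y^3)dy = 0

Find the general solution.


Check exactness: ∂M/∂y = 6x - 24x^3y and ∂N/∂x = 6x - 24x^3y; equal, so the equation is exact.
Integrate M with respect to x (treating y as constant): ∫M dx = 3x^2y - 3x^4y^2 + h(y).
Differentiate w.r.t. y and set equal to N: the x-dependent terms already match, leaving h'(y) = 4y^3. Integrate: h(y) = y^4.
So F(x,y) = 3x^2y - 3x^4y^2 + y^4.
General solution: 3x^2y - 3x^4y^2 + y^4 = C.


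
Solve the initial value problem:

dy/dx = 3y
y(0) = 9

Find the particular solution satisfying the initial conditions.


General solution of y' = 3y is y = Ce^(3x).
Apply y(0) = 9: C = 9.
Particular solution: y = 9e^(3x).


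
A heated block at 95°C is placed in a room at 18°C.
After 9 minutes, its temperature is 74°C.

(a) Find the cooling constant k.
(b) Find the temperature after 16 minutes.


Newton's law: T(t) = T_a + (T₀ - T_a)e^(-kt).
(a) Use T(9) = 74: (74 - 18)/(95 - 18) = e^(-k·9), so k = -ln(0.727)/9 ≈ 0.0354.
(b) Apply k to t = 16: T(16) = 18 + (77)e^(-0.566) ≈ 61.7°C.


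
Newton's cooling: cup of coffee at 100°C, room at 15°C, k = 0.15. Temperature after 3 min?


Newton's law: dT/dt = -k(T - T_a) has solution T(t) = T_a + (T₀ - T_a)e^(-kt).
Plug in T_a = 15, T₀ = 100, k = 0.15, t = 3: T(3) = 15 + (85)e^(-0.45) ≈ 69.2°C.


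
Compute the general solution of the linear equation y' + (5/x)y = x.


P(x) = 5/x ⇒ μ = x^5.
(x^5 y)' = x^6 ⇒ x^5 y = x^7/(7) + C.
Solve for y: y = (1/7)x^2 + C/x^5.


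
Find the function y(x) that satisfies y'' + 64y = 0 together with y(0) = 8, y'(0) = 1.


Characteristic roots of r² + 64 = 0 are ±8i, so y = C₁cos(8x) + C₂sin(8x).
Apply y(0) = 8: C₁ = 8. Differentiate and apply y'(0) = 1: 8·C₂ = 1, so C₂ = 1/8.
Particular solution: y = 8cos(8x) + (1/8)sin(8x).


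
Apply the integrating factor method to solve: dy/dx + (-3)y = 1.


P(x) = -3 ⇒ μ = e^(-3x).
(μ y)' = e^(-3x) ⇒ μ y = -(1/3)e^(-3x) + C.
Divide by μ: y = -1/3 + Ce^(3x).


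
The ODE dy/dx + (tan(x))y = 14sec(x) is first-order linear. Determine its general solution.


P(x) = tan(x) ⇒ μ = e^(∫tan(x)dx) = sec(x).
(sec(x) y)' = 14sec²(x) ⇒ sec(x) y = 14tan(x) + C.
Multiply by cos(x): y = 14sin(x) + C·cos(x).


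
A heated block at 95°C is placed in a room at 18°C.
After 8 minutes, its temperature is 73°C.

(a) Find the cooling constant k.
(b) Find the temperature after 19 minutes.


Newton's law: T(t) = T_a + (T₀ - T_a)e^(-kt).
(a) Use T(8) = 73: (73 - 18)/(95 - 18) = e^(-k·8), so k = -ln(0.714)/8 ≈ 0.0421.
(b) Apply k to t = 19: T(19) = 18 + (77)e^(-0.799) ≈ 52.6°C.


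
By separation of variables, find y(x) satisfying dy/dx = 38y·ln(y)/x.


Separate: dy/[y ln(y)] = 38 dx/x.
Substitute u = ln(y): du/u = 38 dx/x.
Integrate: ln|ln(y)| = 38ln|x| + C₀, hence ln(y) = C·x^38.


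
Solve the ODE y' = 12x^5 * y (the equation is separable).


Separate variables: dy/y = 12x^5 dx.
Integrate: ln|y| = 2x^6 + C₀.
Exponentiate: y = Ce^(2x^6).


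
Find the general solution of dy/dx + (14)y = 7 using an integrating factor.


P(x) = 14, Q(x) = 7; integrating factor μ = e^(14x).
(μ y)' = 7e^(14x) ⇒ μ y = (1/2)e^(14x) + C.
Divide by μ: y = 1/2 + Ce^(-14x).


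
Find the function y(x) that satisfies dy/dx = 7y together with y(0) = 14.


General solution of y' = 7y is y = Ce^(7x).
Apply y(0) = 14: C = 14.
Particular solution: y = 14e^(7x).


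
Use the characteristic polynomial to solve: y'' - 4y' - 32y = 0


Characteristic equation: r² - 4r - 32 = 0.
Factor: (r - 8)(r + 4) = 0 ⇒ r = 8, -4 (distinct real).
General solution: y = C₁e^(8x) + C₂e^(-4x).


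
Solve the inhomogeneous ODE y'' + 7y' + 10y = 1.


Characteristic roots of r² + 7r + 10 = 0 are -5, -2.
y_h = C₁e^(-5x) + C₂e^(-2x).
Forcing exponent 0 is not a characteristic root; try y_p = A.
Substitute: A·(0 + (7)·0 + (10)) = A·10 = 1, so A = 1/10.
General solution: y = C₁e^(-5x) + C₂e^(-2x) + 1/10.


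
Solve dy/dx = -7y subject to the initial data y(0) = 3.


General solution of y' = -7y is y = Ce^(-7x).
Apply y(0) = 3: C = 3.
Particular solution: y = 3e^(-7x).


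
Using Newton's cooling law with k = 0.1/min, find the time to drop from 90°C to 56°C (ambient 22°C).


From T(t) = T_a + (T₀ - T_a)e^(-kt), set T(t) = 56:
(56 - 22) / (90 - 22) = e^(-0.1t), so t = -ln(0.500)/0.1 ≈ 6.9 minutes.


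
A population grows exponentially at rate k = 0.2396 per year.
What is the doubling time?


Exponential growth: P(t) = P₀ e^(0.2396t). Set P(t)/P₀ = 2: e^(0.2396t) = 2.
Solve: t = ln(2)/0.2396 ≈ 2.89 years.


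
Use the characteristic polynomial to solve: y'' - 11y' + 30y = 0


Characteristic equation: r² - 11r + 30 = 0.
Factor: (r - 5)(r - 6) = 0 ⇒ r = 5, 6 (distinct real).
General solution: y = C₁e^(5x) + C₂e^(6x).


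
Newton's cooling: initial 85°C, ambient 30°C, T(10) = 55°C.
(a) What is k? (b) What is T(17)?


Newton's law: T(t) = T_a + (T₀ - T_a)e^(-kt).
(a) Use T(10) = 55: (55 - 30)/(85 - 30) = e^(-k·10), so k = -ln(0.455)/10 ≈ 0.0788.
(b) Apply k to t = 17: T(17) = 30 + (55)e^(-1.340) ≈ 44.4°C.


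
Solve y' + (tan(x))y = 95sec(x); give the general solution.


P(x) = tan(x) ⇒ μ = e^(∫tan(x)dx) = sec(x).
(sec(x) y)' = 95sec²(x) ⇒ sec(x) y = 95tan(x) + C.
Multiply by cos(x): y = 95sin(x) + C·cos(x).


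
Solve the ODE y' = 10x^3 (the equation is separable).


Integrate both sides with respect to x: y = ∫ 10x^3 dx = (5/2)x^4 + C.


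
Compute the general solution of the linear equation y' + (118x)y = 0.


P(x) = 118x ⇒ μ = e^(59x²).
Q(x) = 0 so μ y is constant: y = Ce^(-59x²).


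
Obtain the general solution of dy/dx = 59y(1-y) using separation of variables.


Separate: dy/[y(1-y)] = 59 dx.
Partial fractions: 1/[y(1-y)] = 1/y + 1/(1-y).
Integrate: ln|y/(1-y)| = 59x + C₀.
Solve for y: y = 1/(1 + Ce^(-59x)).


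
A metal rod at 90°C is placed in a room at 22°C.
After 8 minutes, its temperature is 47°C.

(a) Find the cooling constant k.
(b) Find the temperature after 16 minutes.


Newton's law: T(t) = T_a + (T₀ - T_a)e^(-kt).
(a) Use T(8) = 47: (47 - 22)/(90 - 22) = e^(-k·8), so k = -ln(0.368)/8 ≈ 0.1251.
(b) Apply k to t = 16: T(16) = 22 + (68)e^(-2.001) ≈ 31.2°C.


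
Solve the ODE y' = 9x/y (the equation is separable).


Separate variables: y dy = 9x dx.
Integrate both sides: y²/2 = (9/2)x^2 + C₀.
Multiply by 2: y² = 9x^2 + C.


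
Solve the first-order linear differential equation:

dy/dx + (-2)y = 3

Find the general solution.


P(x) = -2 ⇒ μ = e^(-2x).
(μ y)' = 3e^(-2x) ⇒ μ y = -(3/2)e^(-2x) + C.
Divide by μ: y = -3/2 + Ce^(2x).


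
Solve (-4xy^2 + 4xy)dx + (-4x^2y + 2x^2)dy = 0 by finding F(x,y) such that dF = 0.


Check exactness: ∂M/∂y = -8xy + 4x and ∂N/∂x = -8xy + 4x; equal, so the equation is exact.
Integrate M with respect to x (treating y as constant): ∫M dx = -2x^2y^2 + 2x^2y + h(y).
Differentiate w.r.t. y and set equal to N: all terms match, so h'(y) = 0 and h is a constant absorbed into C.
General solution: -2x^2y^2 + 2x^2y = C.


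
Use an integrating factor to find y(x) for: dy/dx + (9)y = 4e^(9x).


P(x) = 9 ⇒ μ = e^(9x).
(μ y)' = 4e^(18x) ⇒ μ y = (4/18)e^(18x) + C.
Divide by μ: y = (2/9)e^(9x) + Ce^(-9x).


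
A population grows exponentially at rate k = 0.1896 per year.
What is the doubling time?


Exponential growth: P(t) = P₀ e^(0.1896t). Set P(t)/P₀ = 2: e^(0.1896t) = 2.
Solve: t = ln(2)/0.1896 ≈ 3.66 years.


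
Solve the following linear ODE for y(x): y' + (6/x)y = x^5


P(x) = 6/x ⇒ μ = x^6.
(x^6 y)' = x^6·x^5 = x^11.
Integrate: x^6 y = x^12/(12) + C.
Solve for y: y = (1/12)x^6 + C/x^6.


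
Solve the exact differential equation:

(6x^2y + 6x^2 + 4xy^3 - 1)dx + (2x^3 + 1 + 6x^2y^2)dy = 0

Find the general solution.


Check exactness: ∂M/∂y = 6x^2 + 12xy^2 and ∂N/∂x = 6x^2 + 12xy^2; equal, so the equation is exact.
Integrate M with respect to x (treating y as constant): ∫M dx = 2x^3y + 2x^3 + 2x^2y^3 - x + h(y).
Differentiate w.r.t. y and set equal to N: the x-dependent terms already match, leaving h'(y) = 1. Integrate: h(y) = y.
So F(x,y) = 2x^3y + 2x^3 + y + 2x^2y^3 - x.
General solution: 2x^3y + 2x^3 + y + 2x^2y^3 - x = C.


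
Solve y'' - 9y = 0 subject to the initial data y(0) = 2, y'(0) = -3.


Characteristic roots of r² - 9 = 0 are 3, -3.
General solution y = c₁ e^(3x) + c₂ e^(-3x).
Apply y(0) = 2: c₁ + c₂ = 2. Apply y'(0) = -3: 3 c₁ - 3 c₂ = -3.
Solve: c₁ = 1/2, c₂ = 3/2.
Particular solution: y = (1/2)e^(3x) + (3/2)e^(-3x).


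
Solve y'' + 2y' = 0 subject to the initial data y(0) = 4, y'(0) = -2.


Characteristic roots of r² + 2r = 0 are 0, -2.
General solution y = c₁ + c₂ e^(-2x).
Apply y(0) = 4: c₁ + c₂ = 4. Apply y'(0) = -2: 0 c₁ - 2 c₂ = -2.
Solve: c₁ = 3, c₂ = 1.
Particular solution: y = 3 + e^(-2x).


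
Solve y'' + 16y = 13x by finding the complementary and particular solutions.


Homogeneous: r² + 16 = 0 ⇒ r = ±4i, y_h = C₁cos(4x) + C₂sin(4x).
Polynomial forcing; try y_p = Ax + B. Then y_p'' + 16 y_p = 16(Ax + B) = 13x, so B = 0 and A = 13/16.
General solution: y = C₁cos(4x) + C₂sin(4x) + (13/16)x.


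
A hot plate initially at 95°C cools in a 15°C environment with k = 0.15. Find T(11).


Newton's law: dT/dt = -k(T - T_a) has solution T(t) = T_a + (T₀ - T_a)e^(-kt).
Plug in T_a = 15, T₀ = 95, k = 0.15, t = 11: T(11) = 15 + (80)e^(-1.65) ≈ 30.4°C.


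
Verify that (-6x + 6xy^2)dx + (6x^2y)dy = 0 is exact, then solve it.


Check exactness: ∂M/∂y = 12xy and ∂N/∂x = 12xy; equal, so the equation is exact.
Integrate M with respect to x (treating y as constant): ∫M dx = -3x^2 + 3x^2y^2 + h(y).
Differentiate w.r.t. y and set equal to N: all terms match, so h'(y) = 0 and h is a constant absorbed into C.
General solution: -3x^2 + 3x^2y^2 = C.


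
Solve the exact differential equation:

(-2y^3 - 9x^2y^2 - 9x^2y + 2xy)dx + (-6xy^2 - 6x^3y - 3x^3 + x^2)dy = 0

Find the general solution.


Check exactness: ∂M/∂y = -6y^2 - 18x^2y - 9x^2 + 2x and ∂N/∂x = -6y^2 - 18x^2y - 9x^2 + 2x; equal, so the equation is exact.
Integrate M with respect to x (treating y as constant): ∫M dx = -2xy^3 - 3x^3y^2 - 3x^3y + x^2y + h(y).
Differentiate w.r.t. y and set equal to N: all terms match, so h'(y) = 0 and h is a constant absorbed into C.
General solution: -2xy^3 - 3x^3y^2 - 3x^3y + x^2y = C.


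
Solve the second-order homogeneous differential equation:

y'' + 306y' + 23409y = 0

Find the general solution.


Characteristic equation: r² + 306r + 23409 = 0, i.e. (r + 153)² = 0.
Repeated root r = -153; include an x factor for the second linearly independent solution.
General solution: y = (C₁ + C₂x)e^(-153x).


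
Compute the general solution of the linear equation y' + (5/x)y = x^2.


P(x) = 5/x ⇒ μ = x^5.
(x^5 y)' = x^5·x^2 = x^7.
Integrate: x^5 y = x^8/(8) + C.
Solve for y: y = (1/8)x^3 + C/x^5.


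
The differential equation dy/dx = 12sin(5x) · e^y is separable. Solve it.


Separate: e^(-y) dy = 12sin(5x) dx.
Integrate: -e^(-y) = -(12/5)cos(5x) + C₀.
Rearrange: e^(-y) = (12/5)cos(5x) + C.


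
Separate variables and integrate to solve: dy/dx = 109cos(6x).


g(y) = 1, so integrate directly: y = ∫ 109cos(6x) dx = (109/6)sin(6x) + C.


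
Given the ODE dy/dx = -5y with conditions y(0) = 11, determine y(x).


General solution of y' = -5y is y = Ce^(-5x).
Apply y(0) = 11: C = 11.
Particular solution: y = 11e^(-5x).


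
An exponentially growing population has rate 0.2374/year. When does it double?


Exponential growth: P(t) = P₀ e^(0.2374t). Set P(t)/P₀ = 2: e^(0.2374t) = 2.
Solve: t = ln(2)/0.2374 ≈ 2.92 years.


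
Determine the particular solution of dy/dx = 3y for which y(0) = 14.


General solution of y' = 3y is y = Ce^(3x).
Apply y(0) = 14: C = 14.
Particular solution: y = 14e^(3x).


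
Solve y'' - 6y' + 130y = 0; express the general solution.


Characteristic equation: r² - 6r + 130 = 0.
Discriminant is negative; roots r = 3 ± 11i (complex conjugate pair).
General solution uses e^(α x)(C₁ cos(β x) + C₂ sin(β x)): y = e^(3x)(C₁cos(11x) + C₂sin(11x)).


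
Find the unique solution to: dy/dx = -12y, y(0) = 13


General solution of y' = -12y is y = Ce^(-12x).
Apply y(0) = 13: C = 13.
Particular solution: y = 13e^(-12x).


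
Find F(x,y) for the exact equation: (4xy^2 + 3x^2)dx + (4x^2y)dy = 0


Check exactness: ∂M/∂y = 8xy and ∂N/∂x = 8xy; equal, so the equation is exact.
Integrate M with respect to x (treating y as constant): ∫M dx = 2x^2y^2 + x^3 + h(y).
Differentiate w.r.t. y and set equal to N: all terms match, so h'(y) = 0 and h is a constant absorbed into C.
General solution: 2x^2y^2 + x^3 = C.


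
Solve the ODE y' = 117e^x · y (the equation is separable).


Separate variables: dy/y = 117e^x dx.
Integrate: ln|y| = 117e^x + C₀.
Exponentiate: y = Ce^(117e^x).


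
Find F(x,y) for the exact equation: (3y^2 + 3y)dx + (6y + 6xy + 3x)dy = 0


Check exactness: ∂M/∂y = 6y + 3 and ∂N/∂x = 6y + 3; equal, so the equation is exact.
Integrate M with respect to x (treating y as constant): ∫M dx = 3xy^2 + 3xy + h(y).
Differentiate w.r.t. y and set equal to N: the x-dependent terms already match, leaving h'(y) = 6y. Integrate: h(y) = 3y^2.
So F(x,y) = 3y^2 + 3xy^2 + 3xy.
General solution: 3y^2 + 3xy^2 + 3xy = C.


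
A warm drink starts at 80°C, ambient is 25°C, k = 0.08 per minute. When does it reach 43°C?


From T(t) = T_a + (T₀ - T_a)e^(-kt), set T(t) = 43:
(43 - 25) / (80 - 25) = e^(-0.08t), so t = -ln(0.327)/0.08 ≈ 14.0 minutes.


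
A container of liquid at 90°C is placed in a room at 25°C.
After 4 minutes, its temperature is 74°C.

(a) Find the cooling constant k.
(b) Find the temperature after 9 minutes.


Newton's law: T(t) = T_a + (T₀ - T_a)e^(-kt).
(a) Use T(4) = 74: (74 - 25)/(90 - 25) = e^(-k·4), so k = -ln(0.754)/4 ≈ 0.0706.
(b) Apply k to t = 9: T(9) = 25 + (65)e^(-0.636) ≈ 59.4°C.


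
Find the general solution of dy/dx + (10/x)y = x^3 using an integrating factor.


P(x) = 10/x ⇒ μ = x^10.
(x^10 y)' = x^10·x^3 = x^13.
Integrate: x^10 y = x^14/(14) + C.
Solve for y: y = (1/14)x^4 + C/x^10.


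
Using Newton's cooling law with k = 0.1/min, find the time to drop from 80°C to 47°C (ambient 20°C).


From T(t) = T_a + (T₀ - T_a)e^(-kt), set T(t) = 47:
(47 - 20) / (80 - 20) = e^(-0.1t), so t = -ln(0.450)/0.1 ≈ 8.0 minutes.


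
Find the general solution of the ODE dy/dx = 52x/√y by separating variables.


Separate: √y dy = 52x dx.
Integrate: (2/3)y^(3/2) = 26x² + C.


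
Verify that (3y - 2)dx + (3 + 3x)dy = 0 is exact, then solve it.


Check exactness: ∂M/∂y = 3 and ∂N/∂x = 3; equal, so the equation is exact.
Integrate M with respect to x (treating y as constant): ∫M dx = 3xy - 2x + h(y).
Differentiate w.r.t. y and set equal to N: the x-dependent terms already match, leaving h'(y) = 3. Integrate: h(y) = 3y.
So F(x,y) = 3y + 3xy - 2x.
General solution: 3y + 3xy - 2x = C.


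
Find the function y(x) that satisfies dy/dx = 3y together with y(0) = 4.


General solution of y' = 3y is y = Ce^(3x).
Apply y(0) = 4: C = 4.
Particular solution: y = 4e^(3x).


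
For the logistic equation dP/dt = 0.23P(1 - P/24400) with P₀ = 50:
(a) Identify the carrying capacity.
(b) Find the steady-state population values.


Logistic ODE dP/dt = 0.23P(1 - P/24400) has equilibria where dP/dt = 0, i.e. P = 0 or P = 24400.
The coefficient (1 - P/K) = 0 when P = K, identifying K = 24400 as the carrying capacity.
(a) K = 24400; (b) equilibria P = 0 and P = 24400.


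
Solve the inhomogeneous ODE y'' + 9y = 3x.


Homogeneous: r² + 9 = 0 ⇒ r = ±3i, y_h = C₁cos(3x) + C₂sin(3x).
Polynomial forcing; try y_p = Ax + B. Then y_p'' + 9 y_p = 9(Ax + B) = 3x, so B = 0 and A = 1/3.
General solution: y = C₁cos(3x) + C₂sin(3x) + (1/3)x.


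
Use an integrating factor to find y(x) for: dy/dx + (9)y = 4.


P(x) = 9, Q(x) = 4; integrating factor μ = e^(9x).
(μ y)' = 4e^(9x) ⇒ μ y = (4/9)e^(9x) + C.
Divide by μ: y = 4/9 + Ce^(-9x).


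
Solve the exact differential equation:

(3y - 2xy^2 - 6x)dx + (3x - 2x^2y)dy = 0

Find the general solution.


Check exactness: ∂M/∂y = 3 - 4xy and ∂N/∂x = 3 - 4xy; equal, so the equation is exact.
Integrate M with respect to x (treating y as constant): ∫M dx = 3xy - x^2y^2 - 3x^2 + h(y).
Differentiate w.r.t. y and set equal to N: all terms match, so h'(y) = 0 and h is a constant absorbed into C.
General solution: 3xy - x^2y^2 - 3x^2 = C.


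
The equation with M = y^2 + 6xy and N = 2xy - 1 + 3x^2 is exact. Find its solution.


Check exactness: ∂M/∂y = 2y + 6x and ∂N/∂x = 2y + 6x; equal, so the equation is exact.
Integrate M with respect to x (treating y as constant): ∫M dx = xy^2 + 3x^2y + h(y).
Differentiate w.r.t. y and set equal to N: the x-dependent terms already match, leaving h'(y) = -1. Integrate: h(y) = -y.
So F(x,y) = xy^2 - y + 3x^2y.
General solution: xy^2 - y + 3x^2y = C.


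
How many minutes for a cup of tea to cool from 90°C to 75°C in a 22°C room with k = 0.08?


From T(t) = T_a + (T₀ - T_a)e^(-kt), set T(t) = 75:
(75 - 22) / (90 - 22) = e^(-0.08t), so t = -ln(0.779)/0.08 ≈ 3.1 minutes.


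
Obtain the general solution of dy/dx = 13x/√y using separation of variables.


Separate: √y dy = 13x dx.
Integrate: (2/3)y^(3/2) = (13/2)x² + C.


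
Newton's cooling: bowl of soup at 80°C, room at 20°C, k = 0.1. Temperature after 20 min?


Newton's law: dT/dt = -k(T - T_a) has solution T(t) = T_a + (T₀ - T_a)e^(-kt).
Plug in T_a = 20, T₀ = 80, k = 0.1, t = 20: T(20) = 20 + (60)e^(-2.00) ≈ 28.1°C.


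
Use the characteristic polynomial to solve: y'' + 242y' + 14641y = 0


Characteristic equation: r² + 242r + 14641 = 0, i.e. (r + 121)² = 0.
Repeated root r = -121; include an x factor for the second linearly independent solution.
General solution: y = (C₁ + C₂x)e^(-121x).


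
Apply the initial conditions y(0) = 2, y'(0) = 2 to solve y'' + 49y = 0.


Characteristic roots of r² + 49 = 0 are ±7i, so y = C₁cos(7x) + C₂sin(7x).
Apply y(0) = 2: C₁ = 2. Differentiate and apply y'(0) = 2: 7·C₂ = 2, so C₂ = 2/7.
Particular solution: y = 2cos(7x) + (2/7)sin(7x).


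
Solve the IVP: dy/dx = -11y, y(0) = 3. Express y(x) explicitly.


General solution of y' = -11y is y = Ce^(-11x).
Apply y(0) = 3: C = 3.
Particular solution: y = 3e^(-11x).


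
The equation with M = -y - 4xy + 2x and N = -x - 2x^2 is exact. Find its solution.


Check exactness: ∂M/∂y = -1 - 4x and ∂N/∂x = -1 - 4x; equal, so the equation is exact.
Integrate M with respect to x (treating y as constant): ∫M dx = -xy - 2x^2y + x^2 + h(y).
Differentiate w.r.t. y and set equal to N: all terms match, so h'(y) = 0 and h is a constant absorbed into C.
General solution: -xy - 2x^2y + x^2 = C.


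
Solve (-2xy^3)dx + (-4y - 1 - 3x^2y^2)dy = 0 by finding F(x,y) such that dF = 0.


Check exactness: ∂M/∂y = -6xy^2 and ∂N/∂x = -6xy^2; equal, so the equation is exact.
Integrate M with respect to x (treating y as constant): ∫M dx = -x^2y^3 + h(y).
Differentiate w.r.t. y and set equal to N: the x-dependent terms already match, leaving h'(y) = -4y - 1. Integrate: h(y) = -2y^2 - y.
So F(x,y) = -2y^2 - y - x^2y^3.
General solution: -2y^2 - y - x^2y^3 = C.


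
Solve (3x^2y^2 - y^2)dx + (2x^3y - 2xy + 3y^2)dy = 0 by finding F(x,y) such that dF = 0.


Check exactness: ∂M/∂y = 6x^2y - 2y and ∂N/∂x = 6x^2y - 2y; equal, so the equation is exact.
Integrate M with respect to x (treating y as constant): ∫M dx = x^3y^2 - xy^2 + h(y).
Differentiate w.r.t. y and set equal to N: the x-dependent terms already match, leaving h'(y) = 3y^2. Integrate: h(y) = y^3.
So F(x,y) = x^3y^2 - xy^2 + y^3.
General solution: x^3y^2 - xy^2 + y^3 = C.


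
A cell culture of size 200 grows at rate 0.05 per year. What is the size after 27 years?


The ODE dP/dt = 0.05P has solution P(t) = P(0)e^(0.05t).
Substitute P(0) = 200 and t = 27: P(27) = 200 e^(1.35) ≈ 771.


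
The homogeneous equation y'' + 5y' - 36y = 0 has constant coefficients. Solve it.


Characteristic equation: r² + 5r - 36 = 0.
Factor: (r + 9)(r - 4) = 0 ⇒ r = -9, 4 (distinct real).
General solution: y = C₁e^(-9x) + C₂e^(4x).


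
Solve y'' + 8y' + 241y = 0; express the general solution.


Characteristic equation: r² + 8r + 241 = 0.
Discriminant is negative; roots r = -4 ± 15i (complex conjugate pair).
General solution uses e^(α x)(C₁ cos(β x) + C₂ sin(β x)): y = e^(-4x)(C₁cos(15x) + C₂sin(15x)).


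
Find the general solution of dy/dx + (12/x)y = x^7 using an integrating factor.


P(x) = 12/x ⇒ μ = x^12.
(x^12 y)' = x^19 ⇒ x^12 y = x^20/(20) + C.
Solve for y: y = (1/20)x^8 + C/x^12.


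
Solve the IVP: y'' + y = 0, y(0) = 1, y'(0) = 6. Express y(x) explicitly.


Characteristic roots of r² + 1 = 0 are ±1i, so y = C₁cos(x) + C₂sin(x).
Apply y(0) = 1: C₁ = 1. Differentiate and apply y'(0) = 6: 1·C₂ = 6, so C₂ = 6.
Particular solution: y = cos(x) + 6sin(x).


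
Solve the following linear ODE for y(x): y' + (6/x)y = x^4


P(x) = 6/x ⇒ μ = x^6.
(x^6 y)' = x^6·x^4 = x^10.
Integrate: x^6 y = x^11/(11) + C.
Solve for y: y = (1/11)x^5 + C/x^6.


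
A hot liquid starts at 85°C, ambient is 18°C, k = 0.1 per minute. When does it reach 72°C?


From T(t) = T_a + (T₀ - T_a)e^(-kt), set T(t) = 72:
(72 - 18) / (85 - 18) = e^(-0.1t), so t = -ln(0.806)/0.1 ≈ 2.2 minutes.


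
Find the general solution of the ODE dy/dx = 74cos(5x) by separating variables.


g(y) = 1, so integrate directly: y = ∫ 74cos(5x) dx = (74/5)sin(5x) + C.


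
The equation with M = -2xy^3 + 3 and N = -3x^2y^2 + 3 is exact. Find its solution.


Check exactness: ∂M/∂y = -6xy^2 and ∂N/∂x = -6xy^2; equal, so the equation is exact.
Integrate M with respect to x (treating y as constant): ∫M dx = -x^2y^3 + 3x + h(y).
Differentiate w.r.t. y and set equal to N: the x-dependent terms already match, leaving h'(y) = 3. Integrate: h(y) = 3y.
So F(x,y) = -x^2y^3 + 3x + 3y.
General solution: -x^2y^3 + 3x + 3y = C.


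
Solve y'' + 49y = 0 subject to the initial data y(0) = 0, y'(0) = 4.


Characteristic roots of r² + 49 = 0 are ±7i, so y = C₁cos(7x) + C₂sin(7x).
Apply y(0) = 0: C₁ = 0. Differentiate and apply y'(0) = 4: 7·C₂ = 4, so C₂ = 4/7.
Particular solution: y = (4/7)sin(7x).


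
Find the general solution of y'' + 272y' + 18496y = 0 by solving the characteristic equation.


Characteristic equation: r² + 272r + 18496 = 0, i.e. (r + 136)² = 0.
Repeated root r = -136; include an x factor for the second linearly independent solution.
General solution: y = (C₁ + C₂x)e^(-136x).


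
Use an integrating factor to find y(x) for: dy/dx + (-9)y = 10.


P(x) = -9 ⇒ μ = e^(-9x).
(μ y)' = 10e^(-9x) ⇒ μ y = -(10/9)e^(-9x) + C.
Divide by μ: y = -10/9 + Ce^(9x).


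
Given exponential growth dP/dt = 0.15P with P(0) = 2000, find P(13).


The ODE dP/dt = 0.15P has solution P(t) = P(0)e^(0.15t).
Substitute P(0) = 2000 and t = 13: P(13) = 2000 e^(1.95) ≈ 14057.


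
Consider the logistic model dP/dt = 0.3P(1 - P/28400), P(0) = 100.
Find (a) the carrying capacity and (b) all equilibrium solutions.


Logistic ODE dP/dt = 0.3P(1 - P/28400) has equilibria where dP/dt = 0, i.e. P = 0 or P = 28400.
The coefficient (1 - P/K) = 0 when P = K, identifying K = 28400 as the carrying capacity.
(a) K = 28400; (b) equilibria P = 0 and P = 28400.


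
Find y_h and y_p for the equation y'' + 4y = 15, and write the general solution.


Homogeneous part: r² + 4 = 0 ⇒ r = ±2i, so y_h = C₁cos(2x) + C₂sin(2x).
Try constant y_p = A; plug in: 4A = 15 ⇒ A = 15/4.
General solution: y = C₁cos(2x) + C₂sin(2x) + 15/4.


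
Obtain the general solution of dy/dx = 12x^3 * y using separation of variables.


Separate variables: dy/y = 12x^3 dx.
Integrate: ln|y| = 3x^4 + C₀.
Exponentiate: y = Ce^(3x^4).


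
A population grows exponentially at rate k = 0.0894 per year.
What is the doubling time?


Exponential growth: P(t) = P₀ e^(0.0894t). Set P(t)/P₀ = 2: e^(0.0894t) = 2.
Solve: t = ln(2)/0.0894 ≈ 7.75 years.


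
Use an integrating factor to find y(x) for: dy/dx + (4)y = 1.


P(x) = 4, Q(x) = 1; integrating factor μ = e^(4x).
(μ y)' = e^(4x) ⇒ μ y = (1/4)e^(4x) + C.
Divide by μ: y = 1/4 + Ce^(-4x).


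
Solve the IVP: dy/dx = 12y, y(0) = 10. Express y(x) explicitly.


General solution of y' = 12y is y = Ce^(12x).
Apply y(0) = 10: C = 10.
Particular solution: y = 10e^(12x).


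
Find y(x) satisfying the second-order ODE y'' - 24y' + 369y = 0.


Characteristic equation: r² - 24r + 369 = 0.
Discriminant is negative; roots r = 12 ± 15i (complex conjugate pair).
General solution uses e^(α x)(C₁ cos(β x) + C₂ sin(β x)): y = e^(12x)(C₁cos(15x) + C₂sin(15x)).


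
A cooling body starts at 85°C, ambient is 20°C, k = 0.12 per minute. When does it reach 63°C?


From T(t) = T_a + (T₀ - T_a)e^(-kt), set T(t) = 63:
(63 - 20) / (85 - 20) = e^(-0.12t), so t = -ln(0.662)/0.12 ≈ 3.4 minutes.


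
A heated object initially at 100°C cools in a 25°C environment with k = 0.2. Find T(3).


Newton's law: dT/dt = -k(T - T_a) has solution T(t) = T_a + (T₀ - T_a)e^(-kt).
Plug in T_a = 25, T₀ = 100, k = 0.2, t = 3: T(3) = 25 + (75)e^(-0.60) ≈ 66.2°C.


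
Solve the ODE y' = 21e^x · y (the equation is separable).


Separate variables: dy/y = 21e^x dx.
Integrate: ln|y| = 21e^x + C₀.
Exponentiate: y = Ce^(21e^x).


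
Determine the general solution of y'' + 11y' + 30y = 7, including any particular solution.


Characteristic roots of r² + 11r + 30 = 0 are -5, -6.
y_h = C₁e^(-5x) + C₂e^(-6x).
Constant forcing; try y_p = A. Then 30A = 7 ⇒ A = 7/30.
General solution: y = C₁e^(-5x) + C₂e^(-6x) + 7/30.


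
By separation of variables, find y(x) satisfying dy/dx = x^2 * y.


Separate variables: dy/y = x^2 dx.
Integrate: ln|y| = (1/3)x^3 + C₀.
Exponentiate: y = Ce^((1/3)x^3).


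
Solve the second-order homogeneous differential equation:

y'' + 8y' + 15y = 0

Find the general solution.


Characteristic equation: r² + 8r + 15 = 0.
Factor: (r + 5)(r + 3) = 0 ⇒ r = -5, -3 (distinct real).
General solution: y = C₁e^(-5x) + C₂e^(-3x).


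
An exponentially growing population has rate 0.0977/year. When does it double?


Exponential growth: P(t) = P₀ e^(0.0977t). Set P(t)/P₀ = 2: e^(0.0977t) = 2.
Solve: t = ln(2)/0.0977 ≈ 7.09 years.


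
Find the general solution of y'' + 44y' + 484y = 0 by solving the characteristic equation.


Characteristic equation: r² + 44r + 484 = 0, i.e. (r + 22)² = 0.
Repeated root r = -22; include an x factor for the second linearly independent solution.
General solution: y = (C₁ + C₂x)e^(-22x).


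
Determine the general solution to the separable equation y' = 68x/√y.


Separate: √y dy = 68x dx.
Integrate: (2/3)y^(3/2) = 34x² + C.


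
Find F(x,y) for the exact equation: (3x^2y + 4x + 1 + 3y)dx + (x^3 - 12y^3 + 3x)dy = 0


Check exactness: ∂M/∂y = 3x^2 + 3 and ∂N/∂x = 3x^2 + 3; equal, so the equation is exact.
Integrate M with respect to x (treating y as constant): ∫M dx = x^3y + 2x^2 + x + 3xy + h(y).
Differentiate w.r.t. y and set equal to N: the x-dependent terms already match, leaving h'(y) = -12y^3. Integrate: h(y) = -3y^4.
So F(x,y) = x^3y + 2x^2 + x - 3y^4 + 3xy.
General solution: x^3y + 2x^2 + x - 3y^4 + 3xy = C.


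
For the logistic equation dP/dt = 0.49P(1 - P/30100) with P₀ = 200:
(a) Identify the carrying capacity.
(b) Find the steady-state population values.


Logistic ODE dP/dt = 0.49P(1 - P/30100) has equilibria where dP/dt = 0, i.e. P = 0 or P = 30100.
The coefficient (1 - P/K) = 0 when P = K, identifying K = 30100 as the carrying capacity.
(a) K = 30100; (b) equilibria P = 0 and P = 30100.


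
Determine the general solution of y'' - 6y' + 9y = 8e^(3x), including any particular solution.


Characteristic polynomial (r - 3)² = 0; repeated root r = 3.
y_h = (C₁ + C₂x)e^(3x). Forcing matches the repeated root (resonance), so try y_p = Ax² e^(3x).
Substitute and solve for A: 2A = 8, so A = 4.
General solution: y = (C₁ + C₂x + 4x²)e^(3x).


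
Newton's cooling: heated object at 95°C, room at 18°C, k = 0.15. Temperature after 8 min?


Newton's law: dT/dt = -k(T - T_a) has solution T(t) = T_a + (T₀ - T_a)e^(-kt).
Plug in T_a = 18, T₀ = 95, k = 0.15, t = 8: T(8) = 18 + (77)e^(-1.20) ≈ 41.2°C.


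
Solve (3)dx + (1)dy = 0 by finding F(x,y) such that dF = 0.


Check exactness: ∂M/∂y = 0 and ∂N/∂x = 0; equal, so the equation is exact.
Integrate M with respect to x (treating y as constant): ∫M dx = 3x + h(y).
Differentiate w.r.t. y and set equal to N: the x-dependent terms already match, leaving h'(y) = 1. Integrate: h(y) = y.
So F(x,y) = y + 3x.
General solution: y + 3x = C.


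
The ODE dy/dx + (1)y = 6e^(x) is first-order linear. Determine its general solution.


P(x) = 1 ⇒ μ = e^(x).
(μ y)' = 6e^(2x) ⇒ μ y = (6/2)e^(2x) + C.
Divide by μ: y = 3e^(x) + Ce^(-x).


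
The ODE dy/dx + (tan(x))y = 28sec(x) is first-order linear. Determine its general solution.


P(x) = tan(x) ⇒ μ = e^(∫tan(x)dx) = sec(x).
(sec(x) y)' = 28sec²(x) ⇒ sec(x) y = 28tan(x) + C.
Multiply by cos(x): y = 28sin(x) + C·cos(x).


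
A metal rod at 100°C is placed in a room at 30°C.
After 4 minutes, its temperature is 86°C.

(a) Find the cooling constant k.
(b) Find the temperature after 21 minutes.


Newton's law: T(t) = T_a + (T₀ - T_a)e^(-kt).
(a) Use T(4) = 86: (86 - 30)/(100 - 30) = e^(-k·4), so k = -ln(0.800)/4 ≈ 0.0558.
(b) Apply k to t = 21: T(21) = 30 + (70)e^(-1.172) ≈ 51.7°C.


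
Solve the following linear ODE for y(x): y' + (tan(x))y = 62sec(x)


P(x) = tan(x) ⇒ μ = e^(∫tan(x)dx) = sec(x).
(sec(x) y)' = 62sec²(x) ⇒ sec(x) y = 62tan(x) + C.
Multiply by cos(x): y = 62sin(x) + C·cos(x).


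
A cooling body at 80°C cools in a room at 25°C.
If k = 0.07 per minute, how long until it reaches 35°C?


From T(t) = T_a + (T₀ - T_a)e^(-kt), set T(t) = 35:
(35 - 25) / (80 - 25) = e^(-0.07t), so t = -ln(0.182)/0.07 ≈ 24.4 minutes.


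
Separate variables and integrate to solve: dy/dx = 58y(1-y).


Separate: dy/[y(1-y)] = 58 dx.
Partial fractions: 1/[y(1-y)] = 1/y + 1/(1-y).
Integrate: ln|y/(1-y)| = 58x + C₀.
Solve for y: y = 1/(1 + Ce^(-58x)).


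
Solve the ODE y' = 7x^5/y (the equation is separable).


Separate variables: y dy = 7x^5 dx.
Integrate both sides: y²/2 = (7/6)x^6 + C₀.
Multiply by 2: y² = (7/3)x^6 + C.


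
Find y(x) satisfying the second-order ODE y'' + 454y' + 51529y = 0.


Characteristic equation: r² + 454r + 51529 = 0, i.e. (r + 227)² = 0.
Repeated root r = -227; include an x factor for the second linearly independent solution.
General solution: y = (C₁ + C₂x)e^(-227x).


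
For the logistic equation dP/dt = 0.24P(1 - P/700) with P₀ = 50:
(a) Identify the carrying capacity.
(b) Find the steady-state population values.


Logistic ODE dP/dt = 0.24P(1 - P/700) has equilibria where dP/dt = 0, i.e. P = 0 or P = 700.
The coefficient (1 - P/K) = 0 when P = K, identifying K = 700 as the carrying capacity.
(a) K = 700; (b) equilibria P = 0 and P = 700.


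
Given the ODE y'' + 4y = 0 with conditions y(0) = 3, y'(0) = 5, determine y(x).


Characteristic roots of r² + 4 = 0 are ±2i, so y = C₁cos(2x) + C₂sin(2x).
Apply y(0) = 3: C₁ = 3. Differentiate and apply y'(0) = 5: 2·C₂ = 5, so C₂ = 5/2.
Particular solution: y = 3cos(2x) + (5/2)sin(2x).


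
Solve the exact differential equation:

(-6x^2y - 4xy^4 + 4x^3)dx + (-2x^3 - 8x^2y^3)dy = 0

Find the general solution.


Check exactness: ∂M/∂y = -6x^2 - 16xy^3 and ∂N/∂x = -6x^2 - 16xy^3; equal, so the equation is exact.
Integrate M with respect to x (treating y as constant): ∫M dx = -2x^3y - 2x^2y^4 + x^4 + h(y).
Differentiate w.r.t. y and set equal to N: all terms match, so h'(y) = 0 and h is a constant absorbed into C.
General solution: -2x^3y - 2x^2y^4 + x^4 = C.


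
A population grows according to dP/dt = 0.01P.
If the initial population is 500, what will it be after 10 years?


The ODE dP/dt = 0.01P has solution P(t) = P(0)e^(0.01t).
Substitute P(0) = 500 and t = 10: P(10) = 500 e^(0.10) ≈ 553.


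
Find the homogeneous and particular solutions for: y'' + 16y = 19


Homogeneous part: r² + 16 = 0 ⇒ r = ±4i, so y_h = C₁cos(4x) + C₂sin(4x).
Try constant y_p = A; plug in: 16A = 19 ⇒ A = 19/16.
General solution: y = C₁cos(4x) + C₂sin(4x) + 19/16.


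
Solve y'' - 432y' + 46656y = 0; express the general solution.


Characteristic equation: r² - 432r + 46656 = 0, i.e. (r - 216)² = 0.
Repeated root r = 216; include an x factor for the second linearly independent solution.
General solution: y = (C₁ + C₂x)e^(216x).


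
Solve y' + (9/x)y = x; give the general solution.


P(x) = 9/x ⇒ μ = x^9.
(x^9 y)' = x^9·x^1 = x^10.
Integrate: x^9 y = x^11/(11) + C.
Solve for y: y = (1/11)x^2 + C/x^9.


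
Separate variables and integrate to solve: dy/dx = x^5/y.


Separate variables: y dy = x^5 dx.
Integrate both sides: y²/2 = (1/6)x^6 + C₀.
Multiply by 2: y² = (1/3)x^6 + C.


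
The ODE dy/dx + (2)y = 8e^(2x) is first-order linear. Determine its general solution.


P(x) = 2 ⇒ μ = e^(2x).
(μ y)' = 8e^(4x) ⇒ μ y = (8/4)e^(4x) + C.
Divide by μ: y = 2e^(2x) + Ce^(-2x).


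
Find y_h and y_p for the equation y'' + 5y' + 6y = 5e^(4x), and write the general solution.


Characteristic roots of r² + 5r + 6 = 0 are -3, -2.
y_h = C₁e^(-3x) + C₂e^(-2x).
Forcing exponent 4 is not a characteristic root; try y_p = Ae^(4x).
Substitute: A·(16 + (5)·4 + (6)) = A·42 = 5, so A = 5/42.
General solution: y = C₁e^(-3x) + C₂e^(-2x) + (5/42)e^(4x).


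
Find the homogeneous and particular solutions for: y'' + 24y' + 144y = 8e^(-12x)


Characteristic polynomial (r + 12)² = 0; repeated root r = -12.
y_h = (C₁ + C₂x)e^(-12x). Forcing matches the repeated root (resonance), so try y_p = Ax² e^(-12x).
Substitute and solve for A: 2A = 8, so A = 4.
General solution: y = (C₁ + C₂x + 4x²)e^(-12x).


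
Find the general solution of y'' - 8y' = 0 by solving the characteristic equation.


Characteristic equation: r² - 8r = 0.
Factor: (r - 0)(r - 8) = 0 ⇒ r = 0, 8 (distinct real).
General solution: y = C₁ + C₂e^(8x).
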